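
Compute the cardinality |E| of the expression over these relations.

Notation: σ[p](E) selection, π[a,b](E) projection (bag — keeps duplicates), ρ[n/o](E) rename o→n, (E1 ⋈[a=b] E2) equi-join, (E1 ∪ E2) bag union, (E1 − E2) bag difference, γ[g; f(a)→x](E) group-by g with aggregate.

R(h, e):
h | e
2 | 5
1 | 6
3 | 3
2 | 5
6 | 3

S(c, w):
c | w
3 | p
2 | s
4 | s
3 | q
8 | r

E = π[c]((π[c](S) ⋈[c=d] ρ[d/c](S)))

Subexpression sizes:
  S → 5
  π[c](S) → 5
  S → 5
  ρ[d/c](S) → 5
  (π[c](S) ⋈[c=d] ρ[d/c](S)) → 7
  π[c]((π[c](S) ⋈[c=d] ρ[d/c](S))) → 7

|E| = 7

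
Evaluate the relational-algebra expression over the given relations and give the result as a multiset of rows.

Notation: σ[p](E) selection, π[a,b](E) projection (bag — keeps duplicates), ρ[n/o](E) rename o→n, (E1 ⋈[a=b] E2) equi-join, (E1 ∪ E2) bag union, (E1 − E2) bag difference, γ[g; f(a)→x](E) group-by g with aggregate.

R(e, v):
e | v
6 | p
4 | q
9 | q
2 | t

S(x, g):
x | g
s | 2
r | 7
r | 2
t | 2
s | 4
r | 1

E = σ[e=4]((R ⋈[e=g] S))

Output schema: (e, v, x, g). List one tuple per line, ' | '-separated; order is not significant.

Per-node cardinality:
  R → 4
  S → 6
  (R ⋈[e=g] S) → 4
  σ[e=4]((R ⋈[e=g] S)) → 1

== RESULT ==
e | v | x | g
4 | q | s | 4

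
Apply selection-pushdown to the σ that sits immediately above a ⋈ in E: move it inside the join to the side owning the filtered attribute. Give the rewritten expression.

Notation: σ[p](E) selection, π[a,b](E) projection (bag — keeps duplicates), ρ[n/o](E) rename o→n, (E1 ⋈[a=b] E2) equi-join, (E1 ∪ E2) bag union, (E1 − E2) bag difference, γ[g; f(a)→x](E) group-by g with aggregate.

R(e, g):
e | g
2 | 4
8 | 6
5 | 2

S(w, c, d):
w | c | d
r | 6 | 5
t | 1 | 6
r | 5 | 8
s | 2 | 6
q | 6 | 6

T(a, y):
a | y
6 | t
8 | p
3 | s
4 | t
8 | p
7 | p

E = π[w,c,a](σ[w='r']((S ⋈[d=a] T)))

σ filters on w, owned by the left side.
E' = π[w,c,a]((σ[w='r'](S) ⋈[d=a] T))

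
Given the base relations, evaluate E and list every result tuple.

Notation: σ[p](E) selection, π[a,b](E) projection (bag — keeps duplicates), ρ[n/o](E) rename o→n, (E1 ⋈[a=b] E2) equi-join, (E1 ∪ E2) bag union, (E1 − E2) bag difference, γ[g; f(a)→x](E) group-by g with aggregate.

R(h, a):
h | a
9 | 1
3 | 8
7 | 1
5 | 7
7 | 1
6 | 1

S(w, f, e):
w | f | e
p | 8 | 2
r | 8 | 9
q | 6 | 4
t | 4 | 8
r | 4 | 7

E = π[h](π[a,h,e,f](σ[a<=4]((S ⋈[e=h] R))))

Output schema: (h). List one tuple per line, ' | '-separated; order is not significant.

Row counts bottom-up:
  S → 5
  R → 6
  (S ⋈[e=h] R) → 3
  σ[a<=4]((S ⋈[e=h] R)) → 3
  π[a,h,e,f](σ[a<=4]((S ⋈[e=h] R))) → 3
  π[h](π[a,h,e,f](σ[a<=4]((S ⋈[e=h] R)))) → 3

== RESULT ==
h
7
7
9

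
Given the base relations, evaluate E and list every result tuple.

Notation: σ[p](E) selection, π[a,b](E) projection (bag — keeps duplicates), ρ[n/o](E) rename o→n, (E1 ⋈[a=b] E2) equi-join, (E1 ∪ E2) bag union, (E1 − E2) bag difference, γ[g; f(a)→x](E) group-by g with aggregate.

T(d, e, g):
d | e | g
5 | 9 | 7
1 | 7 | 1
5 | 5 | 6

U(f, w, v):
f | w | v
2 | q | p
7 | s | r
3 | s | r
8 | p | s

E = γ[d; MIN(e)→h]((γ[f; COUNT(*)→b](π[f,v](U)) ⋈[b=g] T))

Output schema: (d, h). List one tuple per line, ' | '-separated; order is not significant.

Stepwise |·|:
  U → 4
  π[f,v](U) → 4
  γ[f; COUNT(*)→b](π[f,v](U)) → 4
  T → 3
  (γ[f; COUNT(*)→b](π[f,v](U)) ⋈[b=g] T) → 4
  γ[d; MIN(e)→h]((γ[f; COUNT(*)→b](π[f,v](U)) ⋈[b=g] T)) → 1

== RESULT ==
d | h
1 | 7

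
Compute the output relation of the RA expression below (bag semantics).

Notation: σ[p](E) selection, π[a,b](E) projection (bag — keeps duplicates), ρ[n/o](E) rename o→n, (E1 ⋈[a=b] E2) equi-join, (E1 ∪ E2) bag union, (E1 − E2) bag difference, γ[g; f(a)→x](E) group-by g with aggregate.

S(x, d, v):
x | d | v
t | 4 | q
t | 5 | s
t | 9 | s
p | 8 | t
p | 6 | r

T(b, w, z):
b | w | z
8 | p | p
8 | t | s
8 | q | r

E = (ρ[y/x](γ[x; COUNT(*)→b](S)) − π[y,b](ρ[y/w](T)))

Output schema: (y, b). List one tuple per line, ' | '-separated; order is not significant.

Row counts bottom-up:
  S → 5
  γ[x; COUNT(*)→b](S) → 2
  ρ[y/x](γ[x; COUNT(*)→b](S)) → 2
  T → 3
  ρ[y/w](T) → 3
  π[y,b](ρ[y/w](T)) → 3
  (ρ[y/x](γ[x; COUNT(*)→b](S)) − π[y,b](ρ[y/w](T))) → 2

== RESULT ==
y | b
p | 2
t | 3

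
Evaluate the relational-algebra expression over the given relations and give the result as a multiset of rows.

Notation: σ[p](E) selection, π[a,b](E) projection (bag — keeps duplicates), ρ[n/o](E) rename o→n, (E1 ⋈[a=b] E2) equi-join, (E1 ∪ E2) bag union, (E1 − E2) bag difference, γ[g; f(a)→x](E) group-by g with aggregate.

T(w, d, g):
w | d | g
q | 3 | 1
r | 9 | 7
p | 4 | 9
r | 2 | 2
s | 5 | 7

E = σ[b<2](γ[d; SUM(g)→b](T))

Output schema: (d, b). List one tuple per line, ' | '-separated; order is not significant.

Row counts bottom-up:
  T → 5
  γ[d; SUM(g)→b](T) → 5
  σ[b<2](γ[d; SUM(g)→b](T)) → 1

== RESULT ==
d | b
3 | 1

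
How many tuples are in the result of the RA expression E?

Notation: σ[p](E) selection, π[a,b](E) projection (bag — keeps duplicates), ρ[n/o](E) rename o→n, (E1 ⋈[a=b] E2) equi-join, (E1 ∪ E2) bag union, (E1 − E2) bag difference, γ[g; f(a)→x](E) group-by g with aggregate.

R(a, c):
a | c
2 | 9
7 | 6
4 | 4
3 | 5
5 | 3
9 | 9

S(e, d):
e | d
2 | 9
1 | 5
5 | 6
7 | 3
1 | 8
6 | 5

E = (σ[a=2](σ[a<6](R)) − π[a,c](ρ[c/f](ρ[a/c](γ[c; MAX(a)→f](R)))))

Row counts bottom-up:
  R → 6
  σ[a<6](R) → 4
  σ[a=2](σ[a<6](R)) → 1
  R → 6
  γ[c; MAX(a)→f](R) → 5
  ρ[a/c](γ[c; MAX(a)→f](R)) → 5
  ρ[c/f](ρ[a/c](γ[c; MAX(a)→f](R))) → 5
  π[a,c](ρ[c/f](ρ[a/c](γ[c; MAX(a)→f](R)))) → 5
  (σ[a=2](σ[a<6](R)) − π[a,c](ρ[c/f](ρ[a/c](γ[c; MAX(a)→f](R))))) → 1

|E| = 1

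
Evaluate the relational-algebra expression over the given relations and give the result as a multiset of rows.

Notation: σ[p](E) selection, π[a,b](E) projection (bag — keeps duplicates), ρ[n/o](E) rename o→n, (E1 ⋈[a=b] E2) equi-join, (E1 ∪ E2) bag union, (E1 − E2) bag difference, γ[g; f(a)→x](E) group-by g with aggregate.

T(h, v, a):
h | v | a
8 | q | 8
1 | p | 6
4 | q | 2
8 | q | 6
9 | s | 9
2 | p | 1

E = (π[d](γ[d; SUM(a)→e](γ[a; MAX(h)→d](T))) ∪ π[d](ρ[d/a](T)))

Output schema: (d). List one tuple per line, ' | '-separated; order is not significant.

Row counts bottom-up:
  T → 6
  γ[a; MAX(h)→d](T) → 5
  γ[d; SUM(a)→e](γ[a; MAX(h)→d](T)) → 4
  π[d](γ[d; SUM(a)→e](γ[a; MAX(h)→d](T))) → 4
  T → 6
  ρ[d/a](T) → 6
  π[d](ρ[d/a](T)) → 6
  (π[d](γ[d; SUM(a)→e](γ[a; MAX(h)→d](T))) ∪ π[d](ρ[d/a](T))) → 10

== RESULT ==
d
1
2
2
4
6
6
8
8
9
9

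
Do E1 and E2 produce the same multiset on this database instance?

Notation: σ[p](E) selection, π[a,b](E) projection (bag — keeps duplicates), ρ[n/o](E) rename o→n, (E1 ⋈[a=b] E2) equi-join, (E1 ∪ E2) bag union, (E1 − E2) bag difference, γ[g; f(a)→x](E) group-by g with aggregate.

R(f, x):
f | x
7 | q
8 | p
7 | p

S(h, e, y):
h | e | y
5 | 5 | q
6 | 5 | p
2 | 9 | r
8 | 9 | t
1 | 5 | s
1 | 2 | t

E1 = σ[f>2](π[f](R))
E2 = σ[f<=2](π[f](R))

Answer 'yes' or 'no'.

E1 stepwise |·|:
  R → 3
  π[f](R) → 3
  σ[f>2](π[f](R)) → 3
E2 stepwise |·|:
  R → 3
  π[f](R) → 3
  σ[f<=2](π[f](R)) → 0

E1 result:
f
7
7
8
E2 result:
f
(0 rows)
Witness: (7,) appears 2× in E1 but 0× in E2.

no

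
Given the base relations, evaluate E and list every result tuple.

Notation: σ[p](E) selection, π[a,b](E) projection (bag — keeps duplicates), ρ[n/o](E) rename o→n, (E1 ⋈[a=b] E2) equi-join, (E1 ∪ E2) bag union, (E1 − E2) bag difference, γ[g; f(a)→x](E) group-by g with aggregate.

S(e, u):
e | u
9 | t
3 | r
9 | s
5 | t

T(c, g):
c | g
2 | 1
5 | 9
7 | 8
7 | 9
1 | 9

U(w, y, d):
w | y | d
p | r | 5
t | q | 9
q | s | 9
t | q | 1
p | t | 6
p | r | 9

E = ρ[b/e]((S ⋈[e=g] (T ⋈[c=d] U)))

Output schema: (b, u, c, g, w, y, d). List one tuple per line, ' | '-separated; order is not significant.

Row counts bottom-up:
  S → 4
  T → 5
  U → 6
  (T ⋈[c=d] U) → 2
  (S ⋈[e=g] (T ⋈[c=d] U)) → 4
  ρ[b/e]((S ⋈[e=g] (T ⋈[c=d] U))) → 4

== RESULT ==
b | u | c | g | w | y | d
9 | s | 1 | 9 | t | q | 1
9 | s | 5 | 9 | p | r | 5
9 | t | 1 | 9 | t | q | 1
9 | t | 5 | 9 | p | r | 5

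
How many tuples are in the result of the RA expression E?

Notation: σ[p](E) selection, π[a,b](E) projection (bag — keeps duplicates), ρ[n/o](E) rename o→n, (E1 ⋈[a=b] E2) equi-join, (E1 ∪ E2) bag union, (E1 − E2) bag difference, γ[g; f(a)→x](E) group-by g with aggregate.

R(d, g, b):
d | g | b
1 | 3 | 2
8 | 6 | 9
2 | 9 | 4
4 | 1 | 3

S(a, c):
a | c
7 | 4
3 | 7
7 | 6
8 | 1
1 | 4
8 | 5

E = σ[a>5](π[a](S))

Per-node cardinality:
  S → 6
  π[a](S) → 6
  σ[a>5](π[a](S)) → 4

|E| = 4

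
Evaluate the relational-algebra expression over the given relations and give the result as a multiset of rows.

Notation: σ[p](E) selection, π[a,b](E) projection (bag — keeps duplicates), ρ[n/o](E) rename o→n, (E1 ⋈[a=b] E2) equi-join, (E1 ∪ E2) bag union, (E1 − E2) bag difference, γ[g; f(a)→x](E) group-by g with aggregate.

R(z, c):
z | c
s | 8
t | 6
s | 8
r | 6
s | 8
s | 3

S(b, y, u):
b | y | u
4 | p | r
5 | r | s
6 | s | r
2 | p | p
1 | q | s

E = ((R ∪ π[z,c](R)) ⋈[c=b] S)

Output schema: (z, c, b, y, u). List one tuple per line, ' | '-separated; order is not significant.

Subexpression sizes:
  R → 6
  R → 6
  π[z,c](R) → 6
  (R ∪ π[z,c](R)) → 12
  S → 5
  ((R ∪ π[z,c](R)) ⋈[c=b] S) → 4

== RESULT ==
z | c | b | y | u
r | 6 | 6 | s | r
r | 6 | 6 | s | r
t | 6 | 6 | s | r
t | 6 | 6 | s | r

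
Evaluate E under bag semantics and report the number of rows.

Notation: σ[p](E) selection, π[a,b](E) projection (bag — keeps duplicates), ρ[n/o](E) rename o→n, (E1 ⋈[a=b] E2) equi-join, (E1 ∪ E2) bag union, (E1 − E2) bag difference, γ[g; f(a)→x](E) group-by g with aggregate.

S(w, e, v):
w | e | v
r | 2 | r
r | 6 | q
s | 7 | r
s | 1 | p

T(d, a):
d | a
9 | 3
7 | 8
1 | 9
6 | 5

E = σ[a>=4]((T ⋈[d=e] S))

Row counts bottom-up:
  T → 4
  S → 4
  (T ⋈[d=e] S) → 3
  σ[a>=4]((T ⋈[d=e] S)) → 3

|E| = 3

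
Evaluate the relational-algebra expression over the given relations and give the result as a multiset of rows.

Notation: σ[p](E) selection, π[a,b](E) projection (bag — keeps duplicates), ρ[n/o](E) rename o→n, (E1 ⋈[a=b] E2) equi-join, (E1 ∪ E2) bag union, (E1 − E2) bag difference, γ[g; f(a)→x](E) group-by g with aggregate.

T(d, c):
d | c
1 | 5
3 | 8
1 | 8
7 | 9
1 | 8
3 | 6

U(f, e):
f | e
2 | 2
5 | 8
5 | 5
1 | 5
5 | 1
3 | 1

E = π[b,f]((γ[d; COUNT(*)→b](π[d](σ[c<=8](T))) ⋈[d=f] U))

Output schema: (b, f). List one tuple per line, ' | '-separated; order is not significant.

Row counts bottom-up:
  T → 6
  σ[c<=8](T) → 5
  π[d](σ[c<=8](T)) → 5
  γ[d; COUNT(*)→b](π[d](σ[c<=8](T))) → 2
  U → 6
  (γ[d; COUNT(*)→b](π[d](σ[c<=8](T))) ⋈[d=f] U) → 2
  π[b,f]((γ[d; COUNT(*)→b](π[d](σ[c<=8](T))) ⋈[d=f] U)) → 2

== RESULT ==
b | f
2 | 3
3 | 1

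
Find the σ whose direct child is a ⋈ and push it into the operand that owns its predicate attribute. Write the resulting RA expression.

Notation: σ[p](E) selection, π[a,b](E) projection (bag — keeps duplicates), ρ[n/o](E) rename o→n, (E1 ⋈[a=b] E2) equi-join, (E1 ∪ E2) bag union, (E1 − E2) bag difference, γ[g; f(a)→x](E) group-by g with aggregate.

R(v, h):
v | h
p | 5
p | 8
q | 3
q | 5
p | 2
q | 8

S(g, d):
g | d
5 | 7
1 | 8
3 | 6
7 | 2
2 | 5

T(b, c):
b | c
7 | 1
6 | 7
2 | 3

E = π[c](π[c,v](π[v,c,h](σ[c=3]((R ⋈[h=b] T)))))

σ filters on c, owned by the right side.
E' = π[c](π[c,v](π[v,c,h]((R ⋈[h=b] σ[c=3](T)))))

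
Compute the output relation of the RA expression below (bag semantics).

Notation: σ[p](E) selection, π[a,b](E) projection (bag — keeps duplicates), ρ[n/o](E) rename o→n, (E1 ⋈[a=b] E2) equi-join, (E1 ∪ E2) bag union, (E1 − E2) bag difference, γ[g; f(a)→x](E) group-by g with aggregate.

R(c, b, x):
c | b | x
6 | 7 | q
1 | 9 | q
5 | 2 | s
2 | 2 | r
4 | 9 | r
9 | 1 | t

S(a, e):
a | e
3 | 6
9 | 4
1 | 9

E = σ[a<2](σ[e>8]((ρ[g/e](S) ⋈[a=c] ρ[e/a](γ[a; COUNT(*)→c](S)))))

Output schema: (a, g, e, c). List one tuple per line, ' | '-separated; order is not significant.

Subexpression sizes:
  S → 3
  ρ[g/e](S) → 3
  S → 3
  γ[a; COUNT(*)→c](S) → 3
  ρ[e/a](γ[a; COUNT(*)→c](S)) → 3
  (ρ[g/e](S) ⋈[a=c] ρ[e/a](γ[a; COUNT(*)→c](S))) → 3
  σ[e>8]((ρ[g/e](S) ⋈[a=c] ρ[e/a](γ[a; COUNT(*)→c](S)))) → 1
  σ[a<2](σ[e>8]((ρ[g/e](S) ⋈[a=c] ρ[e/a](γ[a; COUNT(*)→c](S))))) → 1

== RESULT ==
a | g | e | c
1 | 9 | 9 | 1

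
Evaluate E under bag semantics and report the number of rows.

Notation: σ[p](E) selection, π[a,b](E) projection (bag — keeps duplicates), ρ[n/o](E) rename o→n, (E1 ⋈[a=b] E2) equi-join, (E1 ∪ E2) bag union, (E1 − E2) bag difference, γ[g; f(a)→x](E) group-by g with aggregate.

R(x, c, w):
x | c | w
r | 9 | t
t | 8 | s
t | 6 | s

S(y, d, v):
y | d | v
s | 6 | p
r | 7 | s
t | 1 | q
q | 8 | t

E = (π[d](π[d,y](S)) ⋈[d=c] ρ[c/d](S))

Stepwise |·|:
  S → 4
  π[d,y](S) → 4
  π[d](π[d,y](S)) → 4
  S → 4
  ρ[c/d](S) → 4
  (π[d](π[d,y](S)) ⋈[d=c] ρ[c/d](S)) → 4

|E| = 4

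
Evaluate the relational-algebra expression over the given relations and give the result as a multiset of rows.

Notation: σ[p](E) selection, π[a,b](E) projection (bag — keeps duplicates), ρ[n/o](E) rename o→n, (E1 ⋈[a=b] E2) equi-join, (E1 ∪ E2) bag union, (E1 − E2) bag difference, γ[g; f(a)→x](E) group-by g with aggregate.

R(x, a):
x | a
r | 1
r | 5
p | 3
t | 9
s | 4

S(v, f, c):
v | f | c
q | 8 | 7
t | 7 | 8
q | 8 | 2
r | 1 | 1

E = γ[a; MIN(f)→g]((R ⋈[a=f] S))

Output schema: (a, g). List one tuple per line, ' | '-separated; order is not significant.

Subexpression sizes:
  R → 5
  S → 4
  (R ⋈[a=f] S) → 1
  γ[a; MIN(f)→g]((R ⋈[a=f] S)) → 1

== RESULT ==
a | g
1 | 1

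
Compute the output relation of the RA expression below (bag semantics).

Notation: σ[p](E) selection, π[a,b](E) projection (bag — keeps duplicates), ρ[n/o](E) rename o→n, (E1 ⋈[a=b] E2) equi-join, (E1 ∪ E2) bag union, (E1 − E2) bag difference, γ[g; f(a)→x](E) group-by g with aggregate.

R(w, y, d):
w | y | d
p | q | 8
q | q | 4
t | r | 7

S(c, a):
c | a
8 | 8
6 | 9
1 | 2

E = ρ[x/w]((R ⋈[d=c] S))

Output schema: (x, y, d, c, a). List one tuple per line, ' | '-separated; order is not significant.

Subexpression sizes:
  R → 3
  S → 3
  (R ⋈[d=c] S) → 1
  ρ[x/w]((R ⋈[d=c] S)) → 1

== RESULT ==
x | y | d | c | a
p | q | 8 | 8 | 8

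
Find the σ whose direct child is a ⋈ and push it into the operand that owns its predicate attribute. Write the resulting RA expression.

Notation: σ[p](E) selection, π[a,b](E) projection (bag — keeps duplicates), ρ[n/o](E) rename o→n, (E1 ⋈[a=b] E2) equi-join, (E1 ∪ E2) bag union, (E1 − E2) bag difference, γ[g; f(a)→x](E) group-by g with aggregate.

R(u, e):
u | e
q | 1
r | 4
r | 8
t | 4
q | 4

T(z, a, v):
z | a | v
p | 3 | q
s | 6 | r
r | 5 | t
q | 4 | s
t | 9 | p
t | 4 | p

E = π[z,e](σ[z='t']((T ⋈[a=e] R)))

σ filters on z, owned by the left side.
E' = π[z,e]((σ[z='t'](T) ⋈[a=e] R))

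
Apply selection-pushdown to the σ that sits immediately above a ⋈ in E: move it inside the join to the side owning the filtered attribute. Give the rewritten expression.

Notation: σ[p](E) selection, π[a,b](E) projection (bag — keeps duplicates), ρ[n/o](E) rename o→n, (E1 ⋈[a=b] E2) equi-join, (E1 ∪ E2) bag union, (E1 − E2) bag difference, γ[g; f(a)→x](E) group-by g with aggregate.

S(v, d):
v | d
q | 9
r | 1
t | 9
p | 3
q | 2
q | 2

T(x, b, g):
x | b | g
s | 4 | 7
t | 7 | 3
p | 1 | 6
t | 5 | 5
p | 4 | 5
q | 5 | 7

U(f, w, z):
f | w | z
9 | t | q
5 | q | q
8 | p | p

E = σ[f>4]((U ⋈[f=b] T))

σ filters on f, owned by the left side.
E' = (σ[f>4](U) ⋈[f=b] T)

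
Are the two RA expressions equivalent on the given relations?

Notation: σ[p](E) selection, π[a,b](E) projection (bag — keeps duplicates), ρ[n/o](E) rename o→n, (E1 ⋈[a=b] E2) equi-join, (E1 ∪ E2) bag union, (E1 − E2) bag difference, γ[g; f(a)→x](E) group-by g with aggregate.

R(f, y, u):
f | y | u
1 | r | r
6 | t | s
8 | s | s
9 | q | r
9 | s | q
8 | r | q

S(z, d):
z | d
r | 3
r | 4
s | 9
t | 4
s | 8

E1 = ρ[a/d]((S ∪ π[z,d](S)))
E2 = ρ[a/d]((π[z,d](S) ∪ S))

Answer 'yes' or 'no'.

E1 stepwise |·|:
  S → 5
  S → 5
  π[z,d](S) → 5
  (S ∪ π[z,d](S)) → 10
  ρ[a/d]((S ∪ π[z,d](S))) → 10
E2 stepwise |·|:
  S → 5
  π[z,d](S) → 5
  S → 5
  (π[z,d](S) ∪ S) → 10
  ρ[a/d]((π[z,d](S) ∪ S)) → 10

E1 and E2 produce the same multiset:
z | a
r | 3
r | 3
r | 4
r | 4
s | 8
s | 8
s | 9
s | 9
t | 4
t | 4

yes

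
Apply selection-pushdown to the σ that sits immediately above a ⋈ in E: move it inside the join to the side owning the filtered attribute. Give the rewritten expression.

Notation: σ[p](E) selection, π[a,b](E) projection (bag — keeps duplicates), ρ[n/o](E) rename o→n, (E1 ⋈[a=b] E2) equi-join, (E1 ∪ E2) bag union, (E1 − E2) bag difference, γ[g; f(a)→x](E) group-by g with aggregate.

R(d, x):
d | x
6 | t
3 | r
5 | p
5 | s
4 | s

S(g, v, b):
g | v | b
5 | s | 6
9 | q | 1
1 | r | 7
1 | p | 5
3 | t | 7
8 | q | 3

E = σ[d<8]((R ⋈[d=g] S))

σ filters on d, owned by the left side.
E' = (σ[d<8](R) ⋈[d=g] S)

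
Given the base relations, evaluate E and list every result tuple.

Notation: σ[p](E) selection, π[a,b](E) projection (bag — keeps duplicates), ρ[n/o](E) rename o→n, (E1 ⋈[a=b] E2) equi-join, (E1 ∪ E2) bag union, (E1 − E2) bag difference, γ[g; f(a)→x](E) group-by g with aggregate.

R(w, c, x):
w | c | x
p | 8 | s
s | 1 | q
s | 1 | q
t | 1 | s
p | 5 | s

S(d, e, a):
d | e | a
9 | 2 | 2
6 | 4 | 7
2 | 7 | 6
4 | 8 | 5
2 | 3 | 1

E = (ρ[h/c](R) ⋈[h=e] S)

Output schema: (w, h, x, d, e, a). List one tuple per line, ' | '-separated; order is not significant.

Stepwise |·|:
  R → 5
  ρ[h/c](R) → 5
  S → 5
  (ρ[h/c](R) ⋈[h=e] S) → 1

== RESULT ==
w | h | x | d | e | a
p | 8 | s | 4 | 8 | 5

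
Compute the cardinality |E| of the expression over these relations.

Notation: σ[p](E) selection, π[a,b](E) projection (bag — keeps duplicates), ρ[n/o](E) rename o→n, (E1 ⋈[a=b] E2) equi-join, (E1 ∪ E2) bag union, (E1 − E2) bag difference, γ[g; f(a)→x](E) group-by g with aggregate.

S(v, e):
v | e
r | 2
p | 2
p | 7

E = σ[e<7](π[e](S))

Subexpression sizes:
  S → 3
  π[e](S) → 3
  σ[e<7](π[e](S)) → 2

|E| = 2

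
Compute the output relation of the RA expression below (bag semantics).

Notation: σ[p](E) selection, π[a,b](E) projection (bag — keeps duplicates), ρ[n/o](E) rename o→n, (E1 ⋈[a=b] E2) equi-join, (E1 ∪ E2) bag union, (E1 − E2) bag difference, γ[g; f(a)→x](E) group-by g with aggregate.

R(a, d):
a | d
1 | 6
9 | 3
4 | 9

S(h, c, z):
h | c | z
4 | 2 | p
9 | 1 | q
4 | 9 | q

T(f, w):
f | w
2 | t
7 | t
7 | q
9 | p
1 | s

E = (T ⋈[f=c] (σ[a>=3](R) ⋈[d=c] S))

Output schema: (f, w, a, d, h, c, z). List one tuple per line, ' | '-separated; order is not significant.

Per-node cardinality:
  T → 5
  R → 3
  σ[a>=3](R) → 2
  S → 3
  (σ[a>=3](R) ⋈[d=c] S) → 1
  (T ⋈[f=c] (σ[a>=3](R) ⋈[d=c] S)) → 1

== RESULT ==
f | w | a | d | h | c | z
9 | p | 4 | 9 | 4 | 9 | q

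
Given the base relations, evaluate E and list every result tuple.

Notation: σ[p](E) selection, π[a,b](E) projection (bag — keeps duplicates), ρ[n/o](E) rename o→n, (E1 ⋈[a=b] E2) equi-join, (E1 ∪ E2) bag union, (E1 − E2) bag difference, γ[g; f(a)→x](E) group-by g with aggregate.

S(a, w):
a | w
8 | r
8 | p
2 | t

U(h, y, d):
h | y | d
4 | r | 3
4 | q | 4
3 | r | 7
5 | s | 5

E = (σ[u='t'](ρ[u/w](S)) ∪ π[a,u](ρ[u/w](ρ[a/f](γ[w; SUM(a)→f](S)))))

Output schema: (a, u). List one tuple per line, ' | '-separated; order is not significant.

Stepwise |·|:
  S → 3
  ρ[u/w](S) → 3
  σ[u='t'](ρ[u/w](S)) → 1
  S → 3
  γ[w; SUM(a)→f](S) → 3
  ρ[a/f](γ[w; SUM(a)→f](S)) → 3
  ρ[u/w](ρ[a/f](γ[w; SUM(a)→f](S))) → 3
  π[a,u](ρ[u/w](ρ[a/f](γ[w; SUM(a)→f](S)))) → 3
  (σ[u='t'](ρ[u/w](S)) ∪ π[a,u](ρ[u/w](ρ[a/f](γ[w; SUM(a)→f](S))))) → 4

== RESULT ==
a | u
2 | t
2 | t
8 | p
8 | r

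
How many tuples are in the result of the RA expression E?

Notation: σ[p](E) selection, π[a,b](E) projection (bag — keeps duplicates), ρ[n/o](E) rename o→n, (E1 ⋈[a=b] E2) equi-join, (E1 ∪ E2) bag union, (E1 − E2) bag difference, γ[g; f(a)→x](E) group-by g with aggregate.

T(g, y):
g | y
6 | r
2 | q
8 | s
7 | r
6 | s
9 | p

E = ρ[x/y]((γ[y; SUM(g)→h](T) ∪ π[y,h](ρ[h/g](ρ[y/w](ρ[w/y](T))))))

Subexpression sizes:
  T → 6
  γ[y; SUM(g)→h](T) → 4
  T → 6
  ρ[w/y](T) → 6
  ρ[y/w](ρ[w/y](T)) → 6
  ρ[h/g](ρ[y/w](ρ[w/y](T))) → 6
  π[y,h](ρ[h/g](ρ[y/w](ρ[w/y](T)))) → 6
  (γ[y; SUM(g)→h](T) ∪ π[y,h](ρ[h/g](ρ[y/w](ρ[w/y](T))))) → 10
  ρ[x/y]((γ[y; SUM(g)→h](T) ∪ π[y,h](ρ[h/g](ρ[y/w](ρ[w/y](T)))))) → 10

|E| = 10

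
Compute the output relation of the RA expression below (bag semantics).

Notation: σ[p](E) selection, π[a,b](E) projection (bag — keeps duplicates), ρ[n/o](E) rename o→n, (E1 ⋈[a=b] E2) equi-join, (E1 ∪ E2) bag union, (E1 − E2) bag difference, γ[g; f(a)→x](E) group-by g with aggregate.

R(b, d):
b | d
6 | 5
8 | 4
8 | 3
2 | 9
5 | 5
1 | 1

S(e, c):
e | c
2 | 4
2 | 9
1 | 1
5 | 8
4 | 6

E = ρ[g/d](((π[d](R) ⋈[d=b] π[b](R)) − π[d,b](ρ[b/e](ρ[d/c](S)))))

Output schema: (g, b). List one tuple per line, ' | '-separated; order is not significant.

Stepwise |·|:
  R → 6
  π[d](R) → 6
  R → 6
  π[b](R) → 6
  (π[d](R) ⋈[d=b] π[b](R)) → 3
  S → 5
  ρ[d/c](S) → 5
  ρ[b/e](ρ[d/c](S)) → 5
  π[d,b](ρ[b/e](ρ[d/c](S))) → 5
  ((π[d](R) ⋈[d=b] π[b](R)) − π[d,b](ρ[b/e](ρ[d/c](S)))) → 2
  ρ[g/d](((π[d](R) ⋈[d=b] π[b](R)) − π[d,b](ρ[b/e](ρ[d/c](S))))) → 2

== RESULT ==
g | b
5 | 5
5 | 5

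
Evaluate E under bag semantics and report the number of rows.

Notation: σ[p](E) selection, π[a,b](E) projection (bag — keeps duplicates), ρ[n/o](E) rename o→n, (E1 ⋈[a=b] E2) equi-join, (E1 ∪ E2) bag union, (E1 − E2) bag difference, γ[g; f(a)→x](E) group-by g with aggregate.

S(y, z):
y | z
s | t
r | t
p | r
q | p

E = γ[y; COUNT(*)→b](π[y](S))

Per-node cardinality:
  S → 4
  π[y](S) → 4
  γ[y; COUNT(*)→b](π[y](S)) → 4

|E| = 4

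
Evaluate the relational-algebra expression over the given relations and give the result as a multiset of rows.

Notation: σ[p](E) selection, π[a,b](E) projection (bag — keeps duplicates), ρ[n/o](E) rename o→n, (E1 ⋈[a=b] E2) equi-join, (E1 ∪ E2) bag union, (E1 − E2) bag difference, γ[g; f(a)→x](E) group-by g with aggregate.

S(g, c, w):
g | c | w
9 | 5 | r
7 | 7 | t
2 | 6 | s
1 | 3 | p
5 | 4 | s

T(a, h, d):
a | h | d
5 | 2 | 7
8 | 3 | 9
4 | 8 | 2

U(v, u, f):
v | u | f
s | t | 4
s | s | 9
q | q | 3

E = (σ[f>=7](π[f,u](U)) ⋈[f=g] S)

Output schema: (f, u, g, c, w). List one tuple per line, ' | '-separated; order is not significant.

Stepwise |·|:
  U → 3
  π[f,u](U) → 3
  σ[f>=7](π[f,u](U)) → 1
  S → 5
  (σ[f>=7](π[f,u](U)) ⋈[f=g] S) → 1

== RESULT ==
f | u | g | c | w
9 | s | 9 | 5 | r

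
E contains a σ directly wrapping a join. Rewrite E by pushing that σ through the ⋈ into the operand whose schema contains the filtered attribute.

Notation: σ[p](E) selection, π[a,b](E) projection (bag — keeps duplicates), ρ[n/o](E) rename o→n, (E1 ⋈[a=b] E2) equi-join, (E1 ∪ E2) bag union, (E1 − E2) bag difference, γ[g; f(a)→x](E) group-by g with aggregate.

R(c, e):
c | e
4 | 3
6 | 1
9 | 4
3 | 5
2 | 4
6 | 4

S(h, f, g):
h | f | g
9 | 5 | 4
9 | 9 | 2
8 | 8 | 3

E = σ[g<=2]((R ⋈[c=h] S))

σ filters on g, owned by the right side.
E' = (R ⋈[c=h] σ[g<=2](S))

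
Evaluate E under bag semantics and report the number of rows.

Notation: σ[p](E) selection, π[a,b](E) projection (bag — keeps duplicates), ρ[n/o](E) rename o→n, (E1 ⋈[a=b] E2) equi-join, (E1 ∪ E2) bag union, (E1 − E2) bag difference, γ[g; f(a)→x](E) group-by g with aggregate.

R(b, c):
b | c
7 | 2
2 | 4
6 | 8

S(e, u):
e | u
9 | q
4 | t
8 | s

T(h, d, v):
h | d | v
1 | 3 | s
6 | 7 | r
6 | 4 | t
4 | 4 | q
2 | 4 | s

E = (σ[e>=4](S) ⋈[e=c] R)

Row counts bottom-up:
  S → 3
  σ[e>=4](S) → 3
  R → 3
  (σ[e>=4](S) ⋈[e=c] R) → 2

|E| = 2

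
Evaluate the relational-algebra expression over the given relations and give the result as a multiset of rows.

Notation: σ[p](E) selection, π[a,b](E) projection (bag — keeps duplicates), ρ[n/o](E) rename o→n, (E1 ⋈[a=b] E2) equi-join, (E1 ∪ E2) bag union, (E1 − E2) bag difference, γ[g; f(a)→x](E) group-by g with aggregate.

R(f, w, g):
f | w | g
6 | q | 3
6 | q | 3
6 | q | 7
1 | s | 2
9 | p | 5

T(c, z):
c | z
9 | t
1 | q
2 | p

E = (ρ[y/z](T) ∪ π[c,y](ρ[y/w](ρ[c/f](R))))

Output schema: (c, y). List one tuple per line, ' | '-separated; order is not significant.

Per-node cardinality:
  T → 3
  ρ[y/z](T) → 3
  R → 5
  ρ[c/f](R) → 5
  ρ[y/w](ρ[c/f](R)) → 5
  π[c,y](ρ[y/w](ρ[c/f](R))) → 5
  (ρ[y/z](T) ∪ π[c,y](ρ[y/w](ρ[c/f](R)))) → 8

== RESULT ==
c | y
1 | q
1 | s
2 | p
6 | q
6 | q
6 | q
9 | p
9 | t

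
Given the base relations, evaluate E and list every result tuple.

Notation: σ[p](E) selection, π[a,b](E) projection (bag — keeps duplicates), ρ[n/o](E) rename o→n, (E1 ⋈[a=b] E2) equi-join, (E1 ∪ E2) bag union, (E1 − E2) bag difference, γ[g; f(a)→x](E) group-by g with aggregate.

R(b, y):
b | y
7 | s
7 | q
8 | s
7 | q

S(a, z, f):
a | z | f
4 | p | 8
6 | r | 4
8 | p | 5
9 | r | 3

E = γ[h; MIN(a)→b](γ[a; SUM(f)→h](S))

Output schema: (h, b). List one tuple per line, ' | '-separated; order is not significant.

Row counts bottom-up:
  S → 4
  γ[a; SUM(f)→h](S) → 4
  γ[h; MIN(a)→b](γ[a; SUM(f)→h](S)) → 4

== RESULT ==
h | b
3 | 9
4 | 6
5 | 8
8 | 4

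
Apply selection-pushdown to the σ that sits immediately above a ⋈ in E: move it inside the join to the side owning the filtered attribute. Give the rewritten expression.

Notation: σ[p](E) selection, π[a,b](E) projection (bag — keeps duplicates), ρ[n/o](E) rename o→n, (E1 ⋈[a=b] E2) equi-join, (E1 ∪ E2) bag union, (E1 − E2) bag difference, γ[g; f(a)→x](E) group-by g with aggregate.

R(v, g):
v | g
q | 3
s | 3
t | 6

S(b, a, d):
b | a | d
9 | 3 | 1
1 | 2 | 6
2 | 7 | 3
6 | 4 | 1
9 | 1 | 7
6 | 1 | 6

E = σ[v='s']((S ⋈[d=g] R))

σ filters on v, owned by the right side.
E' = (S ⋈[d=g] σ[v='s'](R))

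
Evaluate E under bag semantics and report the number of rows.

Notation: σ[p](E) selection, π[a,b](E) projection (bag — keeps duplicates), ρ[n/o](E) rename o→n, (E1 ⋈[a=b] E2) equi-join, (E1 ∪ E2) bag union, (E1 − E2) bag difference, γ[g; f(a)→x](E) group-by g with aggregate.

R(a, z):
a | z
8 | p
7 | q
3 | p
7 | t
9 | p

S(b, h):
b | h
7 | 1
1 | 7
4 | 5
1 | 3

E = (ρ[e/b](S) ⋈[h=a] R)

Subexpression sizes:
  S → 4
  ρ[e/b](S) → 4
  R → 5
  (ρ[e/b](S) ⋈[h=a] R) → 3

|E| = 3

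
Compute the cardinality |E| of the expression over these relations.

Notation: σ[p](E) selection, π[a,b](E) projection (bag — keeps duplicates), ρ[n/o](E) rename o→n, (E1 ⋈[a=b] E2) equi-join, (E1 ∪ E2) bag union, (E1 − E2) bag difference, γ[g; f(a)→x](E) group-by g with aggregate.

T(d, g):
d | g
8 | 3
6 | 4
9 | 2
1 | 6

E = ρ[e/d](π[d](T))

Subexpression sizes:
  T → 4
  π[d](T) → 4
  ρ[e/d](π[d](T)) → 4

|E| = 4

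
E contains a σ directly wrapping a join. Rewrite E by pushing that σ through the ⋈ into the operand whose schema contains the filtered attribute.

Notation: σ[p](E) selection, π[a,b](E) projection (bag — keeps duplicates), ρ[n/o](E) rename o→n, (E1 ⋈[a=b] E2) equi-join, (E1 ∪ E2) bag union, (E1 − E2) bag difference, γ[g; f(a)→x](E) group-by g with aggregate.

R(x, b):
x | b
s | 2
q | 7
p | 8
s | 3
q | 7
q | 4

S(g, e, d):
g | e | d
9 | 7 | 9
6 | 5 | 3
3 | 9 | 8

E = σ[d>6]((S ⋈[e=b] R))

σ filters on d, owned by the left side.
E' = (σ[d>6](S) ⋈[e=b] R)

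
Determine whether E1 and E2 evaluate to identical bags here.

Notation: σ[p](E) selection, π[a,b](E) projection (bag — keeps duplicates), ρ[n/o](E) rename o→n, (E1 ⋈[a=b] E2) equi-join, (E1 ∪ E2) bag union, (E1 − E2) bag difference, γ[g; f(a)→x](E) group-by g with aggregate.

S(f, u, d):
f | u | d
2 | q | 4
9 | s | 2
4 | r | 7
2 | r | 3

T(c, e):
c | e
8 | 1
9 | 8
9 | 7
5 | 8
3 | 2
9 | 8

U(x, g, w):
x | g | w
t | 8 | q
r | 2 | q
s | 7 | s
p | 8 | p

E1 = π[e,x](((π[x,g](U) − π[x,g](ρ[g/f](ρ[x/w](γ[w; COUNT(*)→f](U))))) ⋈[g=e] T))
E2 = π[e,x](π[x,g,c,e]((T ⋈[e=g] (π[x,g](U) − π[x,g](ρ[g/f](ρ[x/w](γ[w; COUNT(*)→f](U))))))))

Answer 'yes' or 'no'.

E1 subexpression sizes:
  U → 4
  π[x,g](U) → 4
  U → 4
  γ[w; COUNT(*)→f](U) → 3
  ρ[x/w](γ[w; COUNT(*)→f](U)) → 3
  ρ[g/f](ρ[x/w](γ[w; COUNT(*)→f](U))) → 3
  π[x,g](ρ[g/f](ρ[x/w](γ[w; COUNT(*)→f](U)))) → 3
  (π[x,g](U) − π[x,g](ρ[g/f](ρ[x/w](γ[w; COUNT(*)→f](U))))) → 4
  T → 6
  ((π[x,g](U) − π[x,g](ρ[g/f](ρ[x/w](γ[w; COUNT(*)→f](U))))) ⋈[g=e] T) → 8
  π[e,x](((π[x,g](U) − π[x,g](ρ[g/f](ρ[x/w](γ[w; COUNT(*)→f](U))))) ⋈[g=e] T)) → 8
E2 subexpression sizes:
  T → 6
  U → 4
  π[x,g](U) → 4
  U → 4
  γ[w; COUNT(*)→f](U) → 3
  ρ[x/w](γ[w; COUNT(*)→f](U)) → 3
  ρ[g/f](ρ[x/w](γ[w; COUNT(*)→f](U))) → 3
  π[x,g](ρ[g/f](ρ[x/w](γ[w; COUNT(*)→f](U)))) → 3
  (π[x,g](U) − π[x,g](ρ[g/f](ρ[x/w](γ[w; COUNT(*)→f](U))))) → 4
  (T ⋈[e=g] (π[x,g](U) − π[x,g](ρ[g/f](ρ[x/w](γ[w; COUNT(*)→f](U)))))) → 8
  π[x,g,c,e]((T ⋈[e=g] (π[x,g](U) − π[x,g](ρ[g/f](ρ[x/w](γ[w; COUNT(*)→f](U))))))) → 8
  π[e,x](π[x,g,c,e]((T ⋈[e=g] (π[x,g](U) − π[x,g](ρ[g/f](ρ[x/w](γ[w; COUNT(*)→f](U)))))))) → 8

E1 and E2 produce the same multiset:
e | x
2 | r
7 | s
8 | p
8 | p
8 | p
8 | t
8 | t
8 | t

yes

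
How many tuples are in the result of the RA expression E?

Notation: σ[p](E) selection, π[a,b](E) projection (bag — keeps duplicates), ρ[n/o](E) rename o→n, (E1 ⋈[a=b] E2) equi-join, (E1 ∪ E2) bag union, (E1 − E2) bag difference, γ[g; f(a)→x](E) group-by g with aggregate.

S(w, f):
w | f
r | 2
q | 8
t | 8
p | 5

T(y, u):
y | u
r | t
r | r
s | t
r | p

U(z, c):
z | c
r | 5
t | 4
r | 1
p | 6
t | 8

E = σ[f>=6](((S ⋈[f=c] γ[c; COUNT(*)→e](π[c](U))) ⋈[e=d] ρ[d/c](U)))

Stepwise |·|:
  S → 4
  U → 5
  π[c](U) → 5
  γ[c; COUNT(*)→e](π[c](U)) → 5
  (S ⋈[f=c] γ[c; COUNT(*)→e](π[c](U))) → 3
  U → 5
  ρ[d/c](U) → 5
  ((S ⋈[f=c] γ[c; COUNT(*)→e](π[c](U))) ⋈[e=d] ρ[d/c](U)) → 3
  σ[f>=6](((S ⋈[f=c] γ[c; COUNT(*)→e](π[c](U))) ⋈[e=d] ρ[d/c](U))) → 2

|E| = 2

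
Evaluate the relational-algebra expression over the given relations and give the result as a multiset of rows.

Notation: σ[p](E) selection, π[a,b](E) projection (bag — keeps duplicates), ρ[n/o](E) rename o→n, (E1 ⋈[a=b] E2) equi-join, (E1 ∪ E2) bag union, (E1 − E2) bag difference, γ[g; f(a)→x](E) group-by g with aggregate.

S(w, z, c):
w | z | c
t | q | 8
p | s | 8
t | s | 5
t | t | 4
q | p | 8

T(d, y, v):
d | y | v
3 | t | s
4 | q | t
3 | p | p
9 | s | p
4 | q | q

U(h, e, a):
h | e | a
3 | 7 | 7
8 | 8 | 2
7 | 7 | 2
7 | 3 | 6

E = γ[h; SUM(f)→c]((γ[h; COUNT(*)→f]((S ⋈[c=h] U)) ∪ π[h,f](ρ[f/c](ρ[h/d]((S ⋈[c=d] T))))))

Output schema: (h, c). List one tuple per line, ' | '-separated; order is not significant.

Per-node cardinality:
  S → 5
  U → 4
  (S ⋈[c=h] U) → 3
  γ[h; COUNT(*)→f]((S ⋈[c=h] U)) → 1
  S → 5
  T → 5
  (S ⋈[c=d] T) → 2
  ρ[h/d]((S ⋈[c=d] T)) → 2
  ρ[f/c](ρ[h/d]((S ⋈[c=d] T))) → 2
  π[h,f](ρ[f/c](ρ[h/d]((S ⋈[c=d] T)))) → 2
  (γ[h; COUNT(*)→f]((S ⋈[c=h] U)) ∪ π[h,f](ρ[f/c](ρ[h/d]((S ⋈[c=d] T))))) → 3
  γ[h; SUM(f)→c]((γ[h; COUNT(*)→f]((S ⋈[c=h] U)) ∪ π[h,f](ρ[f/c](ρ[h/d]((S ⋈[c=d] T)))))) → 2

== RESULT ==
h | c
4 | 8
8 | 3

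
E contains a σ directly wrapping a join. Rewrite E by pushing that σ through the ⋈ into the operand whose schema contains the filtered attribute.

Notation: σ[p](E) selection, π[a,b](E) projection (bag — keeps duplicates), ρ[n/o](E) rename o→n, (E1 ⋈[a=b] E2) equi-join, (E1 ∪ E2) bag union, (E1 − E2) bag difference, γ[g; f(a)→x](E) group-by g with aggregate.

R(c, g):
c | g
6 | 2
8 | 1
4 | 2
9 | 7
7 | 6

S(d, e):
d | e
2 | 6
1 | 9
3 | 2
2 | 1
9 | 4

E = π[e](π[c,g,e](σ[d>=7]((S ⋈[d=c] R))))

σ filters on d, owned by the left side.
E' = π[e](π[c,g,e]((σ[d>=7](S) ⋈[d=c] R)))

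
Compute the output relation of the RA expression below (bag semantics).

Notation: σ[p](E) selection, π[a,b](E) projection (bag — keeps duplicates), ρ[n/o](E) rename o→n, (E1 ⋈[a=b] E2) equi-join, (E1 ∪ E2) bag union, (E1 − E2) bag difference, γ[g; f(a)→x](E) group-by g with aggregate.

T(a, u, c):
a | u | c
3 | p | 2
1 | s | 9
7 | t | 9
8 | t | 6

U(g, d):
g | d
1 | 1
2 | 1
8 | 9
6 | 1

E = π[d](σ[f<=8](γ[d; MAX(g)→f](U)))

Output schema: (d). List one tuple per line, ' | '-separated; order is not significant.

Subexpression sizes:
  U → 4
  γ[d; MAX(g)→f](U) → 2
  σ[f<=8](γ[d; MAX(g)→f](U)) → 2
  π[d](σ[f<=8](γ[d; MAX(g)→f](U))) → 2

== RESULT ==
d
1
9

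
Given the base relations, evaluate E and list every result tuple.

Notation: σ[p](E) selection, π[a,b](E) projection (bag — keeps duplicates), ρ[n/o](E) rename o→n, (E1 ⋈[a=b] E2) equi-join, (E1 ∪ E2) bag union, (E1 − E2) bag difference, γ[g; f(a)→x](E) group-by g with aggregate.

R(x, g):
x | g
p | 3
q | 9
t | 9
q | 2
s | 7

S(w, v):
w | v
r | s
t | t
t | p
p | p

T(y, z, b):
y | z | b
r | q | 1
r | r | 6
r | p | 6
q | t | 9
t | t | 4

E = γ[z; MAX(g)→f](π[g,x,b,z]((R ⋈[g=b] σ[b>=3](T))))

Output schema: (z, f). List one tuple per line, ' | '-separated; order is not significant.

Row counts bottom-up:
  R → 5
  T → 5
  σ[b>=3](T) → 4
  (R ⋈[g=b] σ[b>=3](T)) → 2
  π[g,x,b,z]((R ⋈[g=b] σ[b>=3](T))) → 2
  γ[z; MAX(g)→f](π[g,x,b,z]((R ⋈[g=b] σ[b>=3](T)))) → 1

== RESULT ==
z | f
t | 9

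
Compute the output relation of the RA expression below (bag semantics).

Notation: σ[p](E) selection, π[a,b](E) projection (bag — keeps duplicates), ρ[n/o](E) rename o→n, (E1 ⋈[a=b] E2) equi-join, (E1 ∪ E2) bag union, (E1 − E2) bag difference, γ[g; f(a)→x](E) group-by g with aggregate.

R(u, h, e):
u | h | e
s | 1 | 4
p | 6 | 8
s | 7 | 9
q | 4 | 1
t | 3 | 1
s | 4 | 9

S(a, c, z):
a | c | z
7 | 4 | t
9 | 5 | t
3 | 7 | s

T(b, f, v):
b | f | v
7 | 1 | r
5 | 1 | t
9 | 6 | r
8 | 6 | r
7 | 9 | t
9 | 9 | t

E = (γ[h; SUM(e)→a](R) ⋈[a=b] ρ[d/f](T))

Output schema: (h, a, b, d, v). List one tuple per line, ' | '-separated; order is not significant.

Subexpression sizes:
  R → 6
  γ[h; SUM(e)→a](R) → 5
  T → 6
  ρ[d/f](T) → 6
  (γ[h; SUM(e)→a](R) ⋈[a=b] ρ[d/f](T)) → 3

== RESULT ==
h | a | b | d | v
6 | 8 | 8 | 6 | r
7 | 9 | 9 | 6 | r
7 | 9 | 9 | 9 | t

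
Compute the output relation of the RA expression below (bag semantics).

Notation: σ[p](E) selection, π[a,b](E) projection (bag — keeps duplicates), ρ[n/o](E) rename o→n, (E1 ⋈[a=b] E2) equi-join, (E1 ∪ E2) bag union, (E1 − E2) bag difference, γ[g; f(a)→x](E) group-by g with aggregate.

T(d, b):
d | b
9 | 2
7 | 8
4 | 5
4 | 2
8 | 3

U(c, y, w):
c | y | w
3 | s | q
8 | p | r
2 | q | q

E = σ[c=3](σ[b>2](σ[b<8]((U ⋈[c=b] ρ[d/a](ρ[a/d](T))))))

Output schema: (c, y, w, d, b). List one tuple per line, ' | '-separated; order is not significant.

Per-node cardinality:
  U → 3
  T → 5
  ρ[a/d](T) → 5
  ρ[d/a](ρ[a/d](T)) → 5
  (U ⋈[c=b] ρ[d/a](ρ[a/d](T))) → 4
  σ[b<8]((U ⋈[c=b] ρ[d/a](ρ[a/d](T)))) → 3
  σ[b>2](σ[b<8]((U ⋈[c=b] ρ[d/a](ρ[a/d](T))))) → 1
  σ[c=3](σ[b>2](σ[b<8]((U ⋈[c=b] ρ[d/a](ρ[a/d](T)))))) → 1

== RESULT ==
c | y | w | d | b
3 | s | q | 8 | 3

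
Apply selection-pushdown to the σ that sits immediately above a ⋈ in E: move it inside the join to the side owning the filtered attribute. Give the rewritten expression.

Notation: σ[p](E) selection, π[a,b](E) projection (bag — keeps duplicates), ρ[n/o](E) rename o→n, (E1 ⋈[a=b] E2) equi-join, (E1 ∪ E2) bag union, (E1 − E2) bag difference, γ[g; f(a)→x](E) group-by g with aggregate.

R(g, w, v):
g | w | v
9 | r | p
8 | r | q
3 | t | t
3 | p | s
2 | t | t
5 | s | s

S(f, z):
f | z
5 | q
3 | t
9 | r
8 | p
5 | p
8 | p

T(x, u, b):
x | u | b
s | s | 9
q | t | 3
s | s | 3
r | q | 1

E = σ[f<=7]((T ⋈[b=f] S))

σ filters on f, owned by the right side.
E' = (T ⋈[b=f] σ[f<=7](S))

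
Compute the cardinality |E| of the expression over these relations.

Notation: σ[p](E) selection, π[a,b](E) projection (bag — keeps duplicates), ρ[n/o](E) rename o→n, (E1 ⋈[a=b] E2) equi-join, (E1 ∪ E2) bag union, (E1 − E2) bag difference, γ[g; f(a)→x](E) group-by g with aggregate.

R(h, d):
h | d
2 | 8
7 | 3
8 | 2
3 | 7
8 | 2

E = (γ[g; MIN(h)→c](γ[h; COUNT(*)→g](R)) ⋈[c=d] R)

Subexpression sizes:
  R → 5
  γ[h; COUNT(*)→g](R) → 4
  γ[g; MIN(h)→c](γ[h; COUNT(*)→g](R)) → 2
  R → 5
  (γ[g; MIN(h)→c](γ[h; COUNT(*)→g](R)) ⋈[c=d] R) → 3

|E| = 3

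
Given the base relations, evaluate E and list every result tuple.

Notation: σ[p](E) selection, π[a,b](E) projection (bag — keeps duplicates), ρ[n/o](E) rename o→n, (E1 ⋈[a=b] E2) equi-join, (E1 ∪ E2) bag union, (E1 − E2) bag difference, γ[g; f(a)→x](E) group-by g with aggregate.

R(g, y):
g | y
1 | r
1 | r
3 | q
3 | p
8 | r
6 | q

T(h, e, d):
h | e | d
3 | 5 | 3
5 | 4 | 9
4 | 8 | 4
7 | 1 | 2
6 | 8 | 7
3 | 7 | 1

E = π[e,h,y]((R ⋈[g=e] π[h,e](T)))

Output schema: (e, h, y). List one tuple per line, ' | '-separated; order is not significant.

Per-node cardinality:
  R → 6
  T → 6
  π[h,e](T) → 6
  (R ⋈[g=e] π[h,e](T)) → 4
  π[e,h,y]((R ⋈[g=e] π[h,e](T))) → 4

== RESULT ==
e | h | y
1 | 7 | r
1 | 7 | r
8 | 4 | r
8 | 6 | r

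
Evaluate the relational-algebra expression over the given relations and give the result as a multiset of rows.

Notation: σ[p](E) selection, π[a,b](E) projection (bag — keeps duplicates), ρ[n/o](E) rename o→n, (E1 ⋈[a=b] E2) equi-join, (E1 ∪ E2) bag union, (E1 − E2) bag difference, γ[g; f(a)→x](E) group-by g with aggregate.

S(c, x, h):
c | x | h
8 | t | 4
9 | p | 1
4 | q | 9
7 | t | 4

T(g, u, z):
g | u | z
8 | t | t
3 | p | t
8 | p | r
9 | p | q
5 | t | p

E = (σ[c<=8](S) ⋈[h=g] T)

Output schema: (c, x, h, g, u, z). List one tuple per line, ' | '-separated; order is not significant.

Subexpression sizes:
  S → 4
  σ[c<=8](S) → 3
  T → 5
  (σ[c<=8](S) ⋈[h=g] T) → 1

== RESULT ==
c | x | h | g | u | z
4 | q | 9 | 9 | p | q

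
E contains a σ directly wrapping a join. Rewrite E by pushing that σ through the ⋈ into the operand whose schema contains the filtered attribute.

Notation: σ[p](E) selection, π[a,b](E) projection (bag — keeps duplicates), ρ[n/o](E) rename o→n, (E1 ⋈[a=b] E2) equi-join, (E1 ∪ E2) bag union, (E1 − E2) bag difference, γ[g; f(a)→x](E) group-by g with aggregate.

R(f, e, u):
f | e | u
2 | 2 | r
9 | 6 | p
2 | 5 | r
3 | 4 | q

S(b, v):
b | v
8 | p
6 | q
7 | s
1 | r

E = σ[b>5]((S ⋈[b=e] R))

σ filters on b, owned by the left side.
E' = (σ[b>5](S) ⋈[b=e] R)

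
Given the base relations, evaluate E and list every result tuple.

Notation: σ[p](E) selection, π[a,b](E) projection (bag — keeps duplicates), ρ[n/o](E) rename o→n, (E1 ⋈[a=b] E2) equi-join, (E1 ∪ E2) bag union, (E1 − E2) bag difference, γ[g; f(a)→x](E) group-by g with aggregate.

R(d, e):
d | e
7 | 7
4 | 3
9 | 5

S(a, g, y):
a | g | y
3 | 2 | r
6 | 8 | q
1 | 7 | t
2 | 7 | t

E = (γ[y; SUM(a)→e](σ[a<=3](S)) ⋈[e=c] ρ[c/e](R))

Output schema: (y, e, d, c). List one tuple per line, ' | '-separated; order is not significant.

Subexpression sizes:
  S → 4
  σ[a<=3](S) → 3
  γ[y; SUM(a)→e](σ[a<=3](S)) → 2
  R → 3
  ρ[c/e](R) → 3
  (γ[y; SUM(a)→e](σ[a<=3](S)) ⋈[e=c] ρ[c/e](R)) → 2

== RESULT ==
y | e | d | c
r | 3 | 4 | 3
t | 3 | 4 | 3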